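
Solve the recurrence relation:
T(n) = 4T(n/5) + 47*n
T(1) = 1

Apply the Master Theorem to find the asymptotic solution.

a=4, b=5, f(n)=47*n. log_5(4) = 0.8614 < 1. Case 3: T(n) = O(n).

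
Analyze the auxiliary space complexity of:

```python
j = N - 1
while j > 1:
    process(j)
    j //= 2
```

Space complexity: O(1).
Only a constant amount of auxiliary storage is used; nothing grows with n.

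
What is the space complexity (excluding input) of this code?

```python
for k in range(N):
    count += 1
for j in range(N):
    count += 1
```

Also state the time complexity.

Space complexity: O(1).
Only a constant amount of auxiliary storage is used; nothing grows with n.
Time complexity: O(n).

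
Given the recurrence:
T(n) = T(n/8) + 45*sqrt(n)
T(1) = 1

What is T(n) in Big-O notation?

Each level contributes sqrt(n/8^k). Geometric series with ratio 1/sqrt(8) < 1 sums to O(sqrt(n)).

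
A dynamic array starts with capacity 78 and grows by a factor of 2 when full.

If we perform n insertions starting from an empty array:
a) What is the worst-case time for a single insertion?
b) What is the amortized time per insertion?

(a) Worst-case single insertion: O(n) -- when the array is full at capacity c, the resize copies all c elements, and c can be Theta(n).
(b) Resizes happen at sizes 78, 156, 312, ... Total copy cost for n insertions: 78 + 156 + ... = O(n) (geometric series with ratio 1/2). Amortized cost per insertion: O(n)/n = O(1).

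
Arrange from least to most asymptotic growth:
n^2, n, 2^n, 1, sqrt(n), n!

Ordered by growth rate: 1 < sqrt(n) < n < n^2 < 2^n < n!.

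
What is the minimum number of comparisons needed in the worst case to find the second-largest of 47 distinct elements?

Lower bound: finding the max needs 47-1 comparisons. By the adversary weight-doubling argument, the max must personally win >= ceil(log_2(47)) = 6 comparisons; the 2nd-largest is among those 6 losers, needing 6-1 more comparisons. Total >= 47-1 + 6-1 = 51. A balanced knockout tournament achieves this.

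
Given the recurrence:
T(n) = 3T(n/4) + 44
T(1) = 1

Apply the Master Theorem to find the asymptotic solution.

a=3, b=4, f(n)=44. log_4(3) = 0.7925. Case 1 of Master Theorem: T(n) = O(n^0.7925).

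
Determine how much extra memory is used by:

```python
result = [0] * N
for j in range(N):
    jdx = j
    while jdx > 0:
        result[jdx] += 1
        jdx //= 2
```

Space complexity: O(n).
Auxiliary storage grows linearly with the input size n in the worst case.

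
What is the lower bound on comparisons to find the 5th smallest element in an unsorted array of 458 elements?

Finding the 5th smallest of 458 elements requires Omega(n) comparisons. Every element must participate in at least one comparison; otherwise it could be the 5th smallest.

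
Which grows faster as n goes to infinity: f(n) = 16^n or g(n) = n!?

g(n) = n! grows faster: n!/16^n -> infinity by Stirling.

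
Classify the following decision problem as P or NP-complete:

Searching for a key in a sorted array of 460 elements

This problem is in P: binary search runs in O(log n).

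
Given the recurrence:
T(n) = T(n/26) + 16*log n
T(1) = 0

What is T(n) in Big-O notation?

Each of the log_26(n) levels adds O(log n). T(n) = O(log^2 n).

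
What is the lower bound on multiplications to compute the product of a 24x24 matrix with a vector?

A 24x24 matrix-vector product has 24 inner products of length 24. Output depends on all 24^2 = 576 matrix entries. At least 576 multiplications needed.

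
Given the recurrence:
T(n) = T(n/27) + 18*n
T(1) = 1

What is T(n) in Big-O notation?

Geometric series: 18*n*(1 + 1/27 + 1/27^2 + ...) = O(n). T(n) = O(n).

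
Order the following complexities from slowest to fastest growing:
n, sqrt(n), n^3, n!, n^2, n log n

Ordered by growth rate: sqrt(n) < n < n log n < n^2 < n^3 < n!.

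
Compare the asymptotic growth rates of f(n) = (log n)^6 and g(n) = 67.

f(n) = (log n)^6 grows faster: any unbounded function dominates a constant.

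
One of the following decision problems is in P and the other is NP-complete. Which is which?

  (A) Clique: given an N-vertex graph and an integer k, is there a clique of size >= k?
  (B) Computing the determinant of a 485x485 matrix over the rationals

(A) is NP-complete: complement of Independent Set / Vertex Cover (with k part of the input).
(B) is P: Gaussian elimination runs in O(n^3).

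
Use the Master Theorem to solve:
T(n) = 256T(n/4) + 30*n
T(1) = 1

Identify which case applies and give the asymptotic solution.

a=256, b=4, f(n)=30*n.
log_4(256) = 4 > 1.
Since f(n) = O(n^1) is polynomially smaller than n^4, Case 1 applies.
T(n) = Theta(n^4).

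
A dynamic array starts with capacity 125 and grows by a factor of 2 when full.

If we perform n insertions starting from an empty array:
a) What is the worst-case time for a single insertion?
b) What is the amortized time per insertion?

(a) Worst-case single insertion: O(n) -- when the array is full at capacity c, the resize copies all c elements, and c can be Theta(n).
(b) Resizes happen at sizes 125, 250, 500, ... Total copy cost for n insertions: 125 + 250 + ... = O(n) (geometric series with ratio 1/2). Amortized cost per insertion: O(n)/n = O(1).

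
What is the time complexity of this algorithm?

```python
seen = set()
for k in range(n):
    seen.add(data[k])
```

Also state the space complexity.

Time complexity: O(n).
Space complexity: O(n).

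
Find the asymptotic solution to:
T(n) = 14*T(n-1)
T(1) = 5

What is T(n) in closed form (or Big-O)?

Each step multiplies by 14. T(n) = T(1)*14^(n-1) = 5*14^(n-1).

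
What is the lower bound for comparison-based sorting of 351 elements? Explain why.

A comparison-based sorting algorithm corresponds to a decision tree. With 351! possible permutations, the tree has 351! leaves. The height is at least log_2(351!) = Omega(n log n) by Stirling's approximation.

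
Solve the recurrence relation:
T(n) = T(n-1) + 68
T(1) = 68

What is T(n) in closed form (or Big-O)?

Unrolling: T(n) = T(n-1) + 68 = T(n-2) + 2*68 = ... = T(1) + (n-1)*68 = 68 + (n-1)*68 = 68n.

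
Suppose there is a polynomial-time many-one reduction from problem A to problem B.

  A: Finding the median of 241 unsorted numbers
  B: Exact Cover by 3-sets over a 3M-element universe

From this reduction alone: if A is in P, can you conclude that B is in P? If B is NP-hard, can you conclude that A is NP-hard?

A poly-time reduction A <=_p B transfers tractability DOWN (B easy => A easy) and hardness UP (A hard => B hard), not the reverse.
From A in P, the reduction alone does NOT give B in P: any problem in P trivially reduces to SAT, yet SAT is not known to be in P.
From B NP-hard, the reduction alone does NOT give A NP-hard: again, easy problems reduce to hard ones.
(Here in fact A is P and B is NP-complete.)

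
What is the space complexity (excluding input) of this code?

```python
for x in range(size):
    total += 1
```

Space complexity: O(1).
Only a constant amount of auxiliary storage is used; nothing grows with n.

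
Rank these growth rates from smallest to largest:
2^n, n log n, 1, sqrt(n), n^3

Ordered by growth rate: 1 < sqrt(n) < n log n < n^3 < 2^n.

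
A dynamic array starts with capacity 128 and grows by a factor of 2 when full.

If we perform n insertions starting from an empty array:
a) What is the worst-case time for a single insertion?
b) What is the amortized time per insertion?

(a) Worst-case single insertion: O(n) -- when the array is full at capacity c, the resize copies all c elements, and c can be Theta(n).
(b) Resizes happen at sizes 128, 256, 512, ... Total copy cost for n insertions: 128 + 256 + ... = O(n) (geometric series with ratio 1/2). Amortized cost per insertion: O(n)/n = O(1).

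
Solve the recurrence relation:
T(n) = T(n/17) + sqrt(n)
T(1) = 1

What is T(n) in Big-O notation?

Each level contributes sqrt(n/17^k). Geometric series with ratio 1/sqrt(17) < 1 sums to O(sqrt(n)).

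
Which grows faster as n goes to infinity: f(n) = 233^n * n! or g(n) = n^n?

f(n) = 233^n * n! grows faster: by Stirling n! ~ sqrt(2 pi n)(n/e)^n, so 233^n n! / n^n ~ (233/e)^n sqrt(2 pi n) -> infinity since 233/e > 1.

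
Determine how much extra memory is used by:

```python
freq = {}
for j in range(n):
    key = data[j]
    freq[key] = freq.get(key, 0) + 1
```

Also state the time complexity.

Space complexity: O(n).
Auxiliary storage grows linearly with the input size n in the worst case.
Time complexity: O(n).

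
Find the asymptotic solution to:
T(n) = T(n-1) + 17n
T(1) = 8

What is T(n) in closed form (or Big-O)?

Unrolling: T(n) = 8 + 17*(2 + 3 + ... + n) = 8 + 17*(n(n+1)/2 - 1) = O(n^2).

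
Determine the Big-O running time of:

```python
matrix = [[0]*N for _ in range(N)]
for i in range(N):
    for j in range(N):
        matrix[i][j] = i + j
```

Time complexity: O(n^2).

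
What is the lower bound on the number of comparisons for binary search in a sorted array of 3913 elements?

With 3913 possible positions, we need at least ceil(log_2(3913)) = 12 comparisons. Each comparison splits the remaining candidates by at most half.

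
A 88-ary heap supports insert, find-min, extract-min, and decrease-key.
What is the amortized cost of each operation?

The 88-ary heap has height O(log_88 n). Insert sifts up: O(log_88 n). Find-min reads the root: O(1). Extract-min sifts down comparing 88 children per level: O(88 * log_88 n). Decrease-key sifts up: O(log_88 n).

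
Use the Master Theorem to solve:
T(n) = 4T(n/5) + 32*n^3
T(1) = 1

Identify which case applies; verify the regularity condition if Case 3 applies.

a=4, b=5, f(n)=32*n^3.
log_5(4) = 0.8614 < 3.
f(n) = Omega(n^(0.8614+epsilon)) for some epsilon > 0, so Case 3 is the candidate.
Regularity: a*f(n/b) = 4*32*(n/5)^3 = (4/125)*32*n^3 <= c*f(n) with c = 4/125 < 1. Satisfied.
Case 3: T(n) = Theta(n^3).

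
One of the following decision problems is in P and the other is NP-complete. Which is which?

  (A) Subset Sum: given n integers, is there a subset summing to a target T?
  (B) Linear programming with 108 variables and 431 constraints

(A) is NP-complete: one of Karp's 21 NP-complete problems.
(B) is P: the ellipsoid and interior-point methods run in polynomial time.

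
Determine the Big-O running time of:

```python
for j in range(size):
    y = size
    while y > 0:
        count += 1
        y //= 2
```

Time complexity: O(n log n).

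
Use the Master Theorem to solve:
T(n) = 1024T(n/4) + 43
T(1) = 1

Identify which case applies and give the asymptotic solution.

a=1024, b=4, f(n)=43.
log_4(1024) = 5 > 0.
Since f(n) = O(n^0) is polynomially smaller than n^5, Case 1 applies.
T(n) = Theta(n^5).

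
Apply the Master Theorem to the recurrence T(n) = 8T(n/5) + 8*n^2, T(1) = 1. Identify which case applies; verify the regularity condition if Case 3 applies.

a=8, b=5, f(n)=8*n^2.
log_5(8) = 1.292 < 2.
f(n) = Omega(n^(1.292+epsilon)) for some epsilon > 0, so Case 3 is the candidate.
Regularity: a*f(n/b) = 8*8*(n/5)^2 = (8/25)*8*n^2 <= c*f(n) with c = 8/25 < 1. Satisfied.
Case 3: T(n) = Theta(n^2).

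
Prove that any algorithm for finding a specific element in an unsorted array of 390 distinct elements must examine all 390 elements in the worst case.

Adversary argument: if the algorithm examines fewer than 390 elements, the adversary places the target in an unexamined position. The algorithm cannot distinguish 'not present' from 'in unexamined position'.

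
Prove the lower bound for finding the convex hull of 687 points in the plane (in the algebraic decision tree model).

Reduction from sorting: given 687 numbers x_1,...,x_{687}, map x_i to the point (x_i, x_i^2) on the parabola y = x^2. All points are on the convex hull, and walking the hull gives them in sorted x-order. Since sorting requires Omega(n log n), so does planar convex hull.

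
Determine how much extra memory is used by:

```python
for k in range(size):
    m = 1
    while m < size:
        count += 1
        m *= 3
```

Space complexity: O(1).
Only a constant amount of auxiliary storage is used; nothing grows with n.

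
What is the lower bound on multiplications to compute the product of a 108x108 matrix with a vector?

A 108x108 matrix-vector product has 108 inner products of length 108. Output depends on all 108^2 = 11664 matrix entries. At least 11664 multiplications needed.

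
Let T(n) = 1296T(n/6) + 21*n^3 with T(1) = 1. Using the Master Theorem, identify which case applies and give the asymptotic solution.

a=1296, b=6, f(n)=21*n^3.
log_6(1296) = 4 > 3.
Since f(n) = O(n^3) is polynomially smaller than n^4, Case 1 applies.
T(n) = Theta(n^4).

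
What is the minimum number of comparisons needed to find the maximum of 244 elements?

Finding the maximum requires 243 comparisons. Each comparison eliminates exactly one candidate. With 244 candidates, we need 243 eliminations.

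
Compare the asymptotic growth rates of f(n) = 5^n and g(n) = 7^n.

g(n) = 7^n grows faster: (7/5)^n -> infinity since 7/5 > 1.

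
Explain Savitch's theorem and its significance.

Savitch's theorem states that NSPACE(f(n)) is contained in DSPACE(f(n)^2) for f(n) >= log n. In particular, NPSPACE = PSPACE, meaning nondeterminism does not significantly help for space-bounded computation. This contrasts with time, where we do not know if P = NP.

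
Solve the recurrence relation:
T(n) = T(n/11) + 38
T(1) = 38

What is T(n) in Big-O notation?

Each step divides n by 11 and adds 38. After log_11(n) steps, T(n) = O(log n).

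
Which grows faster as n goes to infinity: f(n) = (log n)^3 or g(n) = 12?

f(n) = (log n)^3 grows faster: any unbounded function dominates a constant.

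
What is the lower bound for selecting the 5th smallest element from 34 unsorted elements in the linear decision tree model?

Selecting the 5th smallest of 34 elements requires Omega(n) comparisons. Every element must be compared at least once. The BFPRT algorithm achieves O(n), making this tight.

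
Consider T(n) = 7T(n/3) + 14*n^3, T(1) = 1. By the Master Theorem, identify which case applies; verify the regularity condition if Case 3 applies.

a=7, b=3, f(n)=14*n^3.
log_3(7) = 1.771 < 3.
f(n) = Omega(n^(1.771+epsilon)) for some epsilon > 0, so Case 3 is the candidate.
Regularity: a*f(n/b) = 7*14*(n/3)^3 = (7/27)*14*n^3 <= c*f(n) with c = 7/27 < 1. Satisfied.
Case 3: T(n) = Theta(n^3).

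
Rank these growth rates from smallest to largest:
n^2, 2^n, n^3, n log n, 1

Ordered by growth rate: 1 < n log n < n^2 < n^3 < 2^n.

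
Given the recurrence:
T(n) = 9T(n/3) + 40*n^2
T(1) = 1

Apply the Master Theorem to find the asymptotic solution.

a=9, b=3, f(n)=40*n^2. log_3(9) = 2. Case 2: T(n) = O(n^2 log n).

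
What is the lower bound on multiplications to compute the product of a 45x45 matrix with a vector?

A 45x45 matrix-vector product has 45 inner products of length 45. Output depends on all 45^2 = 2025 matrix entries. At least 2025 multiplications needed.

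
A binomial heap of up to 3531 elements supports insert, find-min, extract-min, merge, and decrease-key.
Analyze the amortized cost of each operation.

A binomial heap with n <= 3531 elements has at most floor(log_2 3531) + 1 = 12 trees. Using potential Phi = number of trees: Insert adds one tree, but cascading merges reduce count -- amortized O(1). Find-min reads the cached minimum pointer: O(1). Extract-min creates O(log n) new trees: O(log n). Merge combines tree lists: O(log n). Decrease-key sifts the element up its tree of height <= log n: O(log n).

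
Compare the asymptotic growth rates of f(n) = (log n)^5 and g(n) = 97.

f(n) = (log n)^5 grows faster: any unbounded function dominates a constant.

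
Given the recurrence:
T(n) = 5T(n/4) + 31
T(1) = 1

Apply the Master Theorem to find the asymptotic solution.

a=5, b=4, f(n)=31. log_4(5) = 1.161. Case 1 of Master Theorem: T(n) = O(n^1.161).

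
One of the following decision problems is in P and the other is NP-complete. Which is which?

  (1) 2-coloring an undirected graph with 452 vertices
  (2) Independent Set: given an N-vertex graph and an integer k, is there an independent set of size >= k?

(1) is P: 2-coloring is bipartiteness testing via BFS, O(V+E).
(2) is NP-complete: complement of Clique (with k part of the input).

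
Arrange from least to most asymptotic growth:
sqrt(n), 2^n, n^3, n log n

Ordered by growth rate: sqrt(n) < n log n < n^3 < 2^n.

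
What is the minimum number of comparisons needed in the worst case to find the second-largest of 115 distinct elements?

Lower bound: finding the max needs 115-1 comparisons. By the adversary weight-doubling argument, the max must personally win >= ceil(log_2(115)) = 7 comparisons; the 2nd-largest is among those 7 losers, needing 7-1 more comparisons. Total >= 115-1 + 7-1 = 120. A balanced knockout tournament achieves this.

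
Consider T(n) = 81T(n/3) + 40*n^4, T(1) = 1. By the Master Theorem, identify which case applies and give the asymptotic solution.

a=81, b=3, f(n)=40*n^4.
log_3(81) = 4, so n^(log_b(a)) = n^4.
f(n) = Theta(n^4), so Case 2 applies.
T(n) = Theta(n^4 log n).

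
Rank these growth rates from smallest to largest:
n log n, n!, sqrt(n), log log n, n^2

Ordered by growth rate: log log n < sqrt(n) < n log n < n^2 < n!.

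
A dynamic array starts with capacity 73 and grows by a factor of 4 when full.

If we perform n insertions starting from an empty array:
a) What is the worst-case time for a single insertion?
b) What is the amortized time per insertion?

(a) Worst-case single insertion: O(n) -- when the array is full at capacity c, the resize copies all c elements, and c can be Theta(n).
(b) Resizes happen at sizes 73, 292, 1168, ... Total copy cost for n insertions: 73 + 292 + ... = O(n) (geometric series with ratio 1/4). Amortized cost per insertion: O(n)/n = O(1).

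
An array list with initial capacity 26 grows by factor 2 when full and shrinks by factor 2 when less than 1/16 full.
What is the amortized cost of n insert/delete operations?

Using potential function Phi = |2*size - capacity|. Resizing costs are offset by potential release. Amortized O(1) per operation.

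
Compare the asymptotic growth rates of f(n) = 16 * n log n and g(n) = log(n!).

f(n) = 16 * n log n and g(n) = log(n!) are Theta of each other: Stirling: log(n!) = n log n - n + O(log n) = Theta(n log n); the constant 16 doesn't change the Theta class.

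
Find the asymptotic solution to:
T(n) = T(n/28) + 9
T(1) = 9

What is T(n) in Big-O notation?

Each step divides n by 28 and adds 9. After log_28(n) steps, T(n) = O(log n).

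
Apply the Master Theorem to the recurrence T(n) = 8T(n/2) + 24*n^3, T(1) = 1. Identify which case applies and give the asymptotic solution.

a=8, b=2, f(n)=24*n^3.
log_2(8) = 3, so n^(log_b(a)) = n^3.
f(n) = Theta(n^3), so Case 2 applies.
T(n) = Theta(n^3 log n).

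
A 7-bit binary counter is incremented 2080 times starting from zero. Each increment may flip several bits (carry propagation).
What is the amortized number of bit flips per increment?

Bit i flips on every 2^i-th increment, so over 2080 increments bit i flips floor(2080/2^i) times. Summing over i: total flips < 2 * 2080. Amortized: < 2 = O(1) per increment.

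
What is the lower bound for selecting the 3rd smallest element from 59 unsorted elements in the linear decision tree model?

Selecting the 3rd smallest of 59 elements requires Omega(n) comparisons. Every element must be compared at least once. The BFPRT algorithm achieves O(n), making this tight.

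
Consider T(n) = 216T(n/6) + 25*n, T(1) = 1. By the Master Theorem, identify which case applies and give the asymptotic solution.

a=216, b=6, f(n)=25*n.
log_6(216) = 3 > 1.
Since f(n) = O(n^1) is polynomially smaller than n^3, Case 1 applies.
T(n) = Theta(n^3).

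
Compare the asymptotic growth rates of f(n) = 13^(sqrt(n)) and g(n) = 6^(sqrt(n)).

f(n) = 13^(sqrt(n)) grows faster: ratio is (13/6)^(sqrt(n)) -> infinity since 13/6 > 1.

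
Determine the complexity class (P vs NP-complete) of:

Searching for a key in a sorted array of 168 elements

This problem is in P: binary search runs in O(log n).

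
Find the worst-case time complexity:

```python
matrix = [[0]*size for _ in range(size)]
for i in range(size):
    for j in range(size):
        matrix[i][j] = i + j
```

Time complexity: O(n^2).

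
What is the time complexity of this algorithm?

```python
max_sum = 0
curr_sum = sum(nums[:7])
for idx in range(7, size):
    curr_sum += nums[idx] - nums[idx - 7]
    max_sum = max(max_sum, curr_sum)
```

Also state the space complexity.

Time complexity: O(n).
Space complexity: O(1).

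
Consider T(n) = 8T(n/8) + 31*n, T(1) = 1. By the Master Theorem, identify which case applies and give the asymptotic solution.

a=8, b=8, f(n)=31*n.
log_8(8) = 1, so n^(log_b(a)) = n.
f(n) = Theta(n), so Case 2 applies.
T(n) = Theta(n log n).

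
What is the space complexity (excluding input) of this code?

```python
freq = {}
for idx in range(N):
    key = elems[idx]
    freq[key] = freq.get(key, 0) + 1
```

Space complexity: O(n).
Auxiliary storage grows linearly with the input size n in the worst case.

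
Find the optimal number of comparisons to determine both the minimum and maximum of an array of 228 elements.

Naive approach: 454 comparisons (227 for max + 227 for min).
Optimal: Compare elements in pairs first (floor(n/2) = 114 comparisons), then find max among winners and min among losers (113 comparisons each).
Total: ceil(3n/2) - 2 = 340 comparisons. An adversary argument shows this is also a lower bound.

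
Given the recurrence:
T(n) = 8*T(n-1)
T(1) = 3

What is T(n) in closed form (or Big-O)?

Each step multiplies by 8. T(n) = T(1)*8^(n-1) = 3*8^(n-1).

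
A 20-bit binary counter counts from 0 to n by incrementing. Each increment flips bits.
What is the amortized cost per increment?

Bit i flips every 2^i increments. Total flips over n increments: sum_{i=0}^{20} n/2^i < 2n. Amortized cost: 2n/n = O(1).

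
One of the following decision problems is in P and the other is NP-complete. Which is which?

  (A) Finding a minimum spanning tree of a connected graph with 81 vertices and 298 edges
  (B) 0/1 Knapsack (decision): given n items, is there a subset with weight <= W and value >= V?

(A) is P: Kruskal's / Prim's algorithms run in polynomial time.
(B) is NP-complete: reduces from Subset Sum.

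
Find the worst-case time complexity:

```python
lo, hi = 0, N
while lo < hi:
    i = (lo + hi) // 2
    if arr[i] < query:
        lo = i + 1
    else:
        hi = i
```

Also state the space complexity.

Time complexity: O(log n).
Space complexity: O(1).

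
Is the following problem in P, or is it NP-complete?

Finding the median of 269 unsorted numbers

This problem is in P: linear-time selection (median-of-medians) runs in O(n).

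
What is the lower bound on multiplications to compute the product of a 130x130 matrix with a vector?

A 130x130 matrix-vector product has 130 inner products of length 130. Output depends on all 130^2 = 16900 matrix entries. At least 16900 multiplications needed.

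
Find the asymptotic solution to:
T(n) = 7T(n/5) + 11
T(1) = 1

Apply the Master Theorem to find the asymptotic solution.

a=7, b=5, f(n)=11. log_5(7) = 1.209. Case 1 of Master Theorem: T(n) = O(n^1.209).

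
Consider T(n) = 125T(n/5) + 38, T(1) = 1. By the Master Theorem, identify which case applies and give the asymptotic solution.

a=125, b=5, f(n)=38.
log_5(125) = 3 > 0.
Since f(n) = O(n^0) is polynomially smaller than n^3, Case 1 applies.
T(n) = Theta(n^3).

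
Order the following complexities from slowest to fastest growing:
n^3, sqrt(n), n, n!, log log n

Ordered by growth rate: log log n < sqrt(n) < n < n^3 < n!.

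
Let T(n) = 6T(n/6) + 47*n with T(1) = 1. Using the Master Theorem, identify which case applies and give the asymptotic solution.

a=6, b=6, f(n)=47*n.
log_6(6) = 1, so n^(log_b(a)) = n.
f(n) = Theta(n), so Case 2 applies.
T(n) = Theta(n log n).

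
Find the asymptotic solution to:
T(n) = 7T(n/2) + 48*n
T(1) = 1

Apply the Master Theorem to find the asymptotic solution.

a=7, b=2, f(n)=48*n. log_2(7) = 2.807. Case 1 of Master Theorem: T(n) = O(n^2.807).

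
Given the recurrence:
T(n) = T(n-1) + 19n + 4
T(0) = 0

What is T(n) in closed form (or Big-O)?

Dominant term in sum is 19*sum(i, i=1..n) = 19*n*(n+1)/2 = O(n^2).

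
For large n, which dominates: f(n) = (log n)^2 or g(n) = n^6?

g(n) = n^6 grows faster: any positive polynomial dominates any polylog.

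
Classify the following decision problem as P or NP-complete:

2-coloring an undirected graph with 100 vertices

This problem is in P: 2-coloring is bipartiteness testing via BFS, O(V+E).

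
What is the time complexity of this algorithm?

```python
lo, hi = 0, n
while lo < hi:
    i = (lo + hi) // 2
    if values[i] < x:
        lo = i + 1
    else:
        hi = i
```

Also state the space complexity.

Time complexity: O(log n).
Space complexity: O(1).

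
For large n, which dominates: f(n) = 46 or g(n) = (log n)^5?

g(n) = (log n)^5 grows faster: any unbounded function dominates a constant.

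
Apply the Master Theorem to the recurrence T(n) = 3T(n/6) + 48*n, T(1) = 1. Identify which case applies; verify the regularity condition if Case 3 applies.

a=3, b=6, f(n)=48*n.
log_6(3) = 0.6131 < 1.
f(n) = Omega(n^(0.6131+epsilon)) for some epsilon > 0, so Case 3 is the candidate.
Regularity: a*f(n/b) = 3*48*(n/6)^1 = (3/6)*48*n^1 <= c*f(n) with c = 3/6 < 1. Satisfied.
Case 3: T(n) = Theta(n).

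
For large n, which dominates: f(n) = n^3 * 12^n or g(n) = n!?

g(n) = n! grows faster: by Stirling n! ~ (n/e)^n sqrt(2*pi*n); (n/e)^n eventually dominates n^3 * 12^n.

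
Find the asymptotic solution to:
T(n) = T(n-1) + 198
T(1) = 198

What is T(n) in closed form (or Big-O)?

Unrolling: T(n) = T(n-1) + 198 = T(n-2) + 2*198 = ... = T(1) + (n-1)*198 = 198 + (n-1)*198 = 198n.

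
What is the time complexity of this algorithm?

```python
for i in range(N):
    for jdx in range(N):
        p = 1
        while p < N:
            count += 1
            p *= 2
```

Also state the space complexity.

Time complexity: O(n^2 log n).
Space complexity: O(1).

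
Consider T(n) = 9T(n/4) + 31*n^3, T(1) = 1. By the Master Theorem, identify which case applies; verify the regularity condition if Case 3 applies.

a=9, b=4, f(n)=31*n^3.
log_4(9) = 1.585 < 3.
f(n) = Omega(n^(1.585+epsilon)) for some epsilon > 0, so Case 3 is the candidate.
Regularity: a*f(n/b) = 9*31*(n/4)^3 = (9/64)*31*n^3 <= c*f(n) with c = 9/64 < 1. Satisfied.
Case 3: T(n) = Theta(n^3).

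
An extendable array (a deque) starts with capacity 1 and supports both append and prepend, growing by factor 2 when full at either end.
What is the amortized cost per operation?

Growth at either end copies all elements; capacities form a geometric sequence with ratio 2, so total copy cost over n operations is O(n) (two geometric series). Amortized O(1).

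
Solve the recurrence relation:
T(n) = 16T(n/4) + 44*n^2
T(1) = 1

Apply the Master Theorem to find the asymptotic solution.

a=16, b=4, f(n)=44*n^2. log_4(16) = 2. Case 2: T(n) = O(n^2 log n).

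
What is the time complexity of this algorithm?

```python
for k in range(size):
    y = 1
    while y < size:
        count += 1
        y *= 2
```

Time complexity: O(n log n).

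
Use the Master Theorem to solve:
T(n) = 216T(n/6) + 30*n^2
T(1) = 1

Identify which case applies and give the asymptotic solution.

a=216, b=6, f(n)=30*n^2.
log_6(216) = 3 > 2.
Since f(n) = O(n^2) is polynomially smaller than n^3, Case 1 applies.
T(n) = Theta(n^3).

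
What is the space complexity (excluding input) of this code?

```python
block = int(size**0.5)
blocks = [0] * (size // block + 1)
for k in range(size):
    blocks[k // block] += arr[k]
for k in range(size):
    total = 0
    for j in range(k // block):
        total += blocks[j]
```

Space complexity: O(sqrt(n)).
Storage scales with sqrt(n).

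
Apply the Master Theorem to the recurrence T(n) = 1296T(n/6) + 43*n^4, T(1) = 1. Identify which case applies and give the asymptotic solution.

a=1296, b=6, f(n)=43*n^4.
log_6(1296) = 4, so n^(log_b(a)) = n^4.
f(n) = Theta(n^4), so Case 2 applies.
T(n) = Theta(n^4 log n).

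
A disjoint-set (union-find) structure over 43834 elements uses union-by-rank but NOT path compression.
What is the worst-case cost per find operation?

Union-by-rank alone keeps every tree's height <= log_2(43834) ~= 15.4. Each find traverses from a node to its root, costing O(height) = O(log n). Without path compression this bound is tight.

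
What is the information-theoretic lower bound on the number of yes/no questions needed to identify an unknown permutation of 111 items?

There are 111! = 1762952551090244663872161047107075788761409536026565516041574063347346955087248316436555574598462315773196047662837978913145847497199871623320096254145331200000000000000000000000000 permutations. Each yes/no question gives at most 1 bit, so at least ceil(log_2(1762952551090244663872161047107075788761409536026565516041574063347346955087248316436555574598462315773196047662837978913145847497199871623320096254145331200000000000000000000000000)) = 599 questions are needed.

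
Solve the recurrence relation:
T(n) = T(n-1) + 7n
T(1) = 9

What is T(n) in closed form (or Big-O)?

Unrolling: T(n) = 9 + 7*(2 + 3 + ... + n) = 9 + 7*(n(n+1)/2 - 1) = O(n^2).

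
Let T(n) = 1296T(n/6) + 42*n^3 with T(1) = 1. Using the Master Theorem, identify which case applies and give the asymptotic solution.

a=1296, b=6, f(n)=42*n^3.
log_6(1296) = 4 > 3.
Since f(n) = O(n^3) is polynomially smaller than n^4, Case 1 applies.
T(n) = Theta(n^4).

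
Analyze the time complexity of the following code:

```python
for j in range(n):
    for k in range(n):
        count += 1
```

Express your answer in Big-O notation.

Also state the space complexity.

Time complexity: O(n^2).
Space complexity: O(1).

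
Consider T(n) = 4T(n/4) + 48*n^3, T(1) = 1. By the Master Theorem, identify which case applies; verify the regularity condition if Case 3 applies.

a=4, b=4, f(n)=48*n^3.
log_4(4) = 1 < 3.
f(n) = Omega(n^(1+epsilon)) for some epsilon > 0, so Case 3 is the candidate.
Regularity: a*f(n/b) = 4*48*(n/4)^3 = (4/64)*48*n^3 <= c*f(n) with c = 4/64 < 1. Satisfied.
Case 3: T(n) = Theta(n^3).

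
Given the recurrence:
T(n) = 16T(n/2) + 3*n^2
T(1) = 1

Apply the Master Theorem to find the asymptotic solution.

a=16, b=2, f(n)=3*n^2. log_2(16) = 4. Case 1 of Master Theorem: T(n) = O(n^4).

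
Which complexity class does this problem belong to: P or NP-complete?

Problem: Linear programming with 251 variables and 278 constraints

This problem is in P: the ellipsoid and interior-point methods run in polynomial time.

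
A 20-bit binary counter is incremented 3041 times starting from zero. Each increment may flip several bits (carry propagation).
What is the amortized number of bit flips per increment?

Bit i flips on every 2^i-th increment, so over 3041 increments bit i flips floor(3041/2^i) times. Summing over i: total flips < 2 * 3041. Amortized: < 2 = O(1) per increment.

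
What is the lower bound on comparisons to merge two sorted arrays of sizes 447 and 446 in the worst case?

Adversary: with |447 - 446| <= 1 the inputs can be fully interleaved so that every adjacent pair in the merged output comes from different arrays. Then each of the 892 adjacent pairs must be directly compared, or the algorithm cannot determine their relative order. Standard merge meets this bound.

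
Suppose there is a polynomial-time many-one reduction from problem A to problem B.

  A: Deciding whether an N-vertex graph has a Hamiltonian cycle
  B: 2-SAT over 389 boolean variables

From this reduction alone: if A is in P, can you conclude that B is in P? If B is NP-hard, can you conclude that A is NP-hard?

A poly-time reduction A <=_p B transfers tractability DOWN (B easy => A easy) and hardness UP (A hard => B hard), not the reverse.
From A in P, the reduction alone does NOT give B in P: any problem in P trivially reduces to SAT, yet SAT is not known to be in P.
From B NP-hard, the reduction alone does NOT give A NP-hard: again, easy problems reduce to hard ones.
(Here in fact A is NP-complete and B is in P, so no such reduction is known -- its existence would imply P = NP; the analysis concerns only what the assumed reduction would or would not let you conclude.)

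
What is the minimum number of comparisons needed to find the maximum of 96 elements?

Finding the maximum requires 95 comparisons. Each comparison eliminates exactly one candidate. With 96 candidates, we need 95 eliminations.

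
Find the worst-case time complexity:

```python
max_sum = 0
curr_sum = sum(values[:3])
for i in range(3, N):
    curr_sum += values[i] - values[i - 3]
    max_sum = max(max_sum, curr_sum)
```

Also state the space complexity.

Time complexity: O(n).
Space complexity: O(1).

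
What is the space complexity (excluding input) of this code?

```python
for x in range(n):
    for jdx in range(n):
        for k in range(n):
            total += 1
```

Space complexity: O(1).
Only a constant amount of auxiliary storage is used; nothing grows with n.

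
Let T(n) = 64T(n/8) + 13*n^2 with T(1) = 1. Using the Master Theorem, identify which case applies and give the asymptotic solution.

a=64, b=8, f(n)=13*n^2.
log_8(64) = 2, so n^(log_b(a)) = n^2.
f(n) = Theta(n^2), so Case 2 applies.
T(n) = Theta(n^2 log n).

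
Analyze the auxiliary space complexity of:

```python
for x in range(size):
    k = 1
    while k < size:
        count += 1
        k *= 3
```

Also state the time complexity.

Space complexity: O(1).
Only a constant amount of auxiliary storage is used; nothing grows with n.
Time complexity: O(n log n).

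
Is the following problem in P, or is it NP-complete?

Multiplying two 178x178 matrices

This problem is in P: the schoolbook algorithm runs in O(n^3).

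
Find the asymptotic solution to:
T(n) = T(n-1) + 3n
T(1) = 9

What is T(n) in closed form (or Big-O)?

Unrolling: T(n) = 9 + 3*(2 + 3 + ... + n) = 9 + 3*(n(n+1)/2 - 1) = O(n^2).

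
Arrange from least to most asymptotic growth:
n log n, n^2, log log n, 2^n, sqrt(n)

Ordered by growth rate: log log n < sqrt(n) < n log n < n^2 < 2^n.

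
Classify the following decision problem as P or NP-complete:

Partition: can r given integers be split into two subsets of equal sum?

This problem is NP-complete: Subset Sum reduces to it (one of Karp's 21 NP-complete problems).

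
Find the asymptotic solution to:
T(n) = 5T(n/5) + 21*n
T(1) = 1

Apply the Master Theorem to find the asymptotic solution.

a=5, b=5, f(n)=21*n. log_5(5) = 1. Case 2: T(n) = O(n log n).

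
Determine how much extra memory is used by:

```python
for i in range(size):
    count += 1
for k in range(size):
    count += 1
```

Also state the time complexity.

Space complexity: O(1).
Only a constant amount of auxiliary storage is used; nothing grows with n.
Time complexity: O(n).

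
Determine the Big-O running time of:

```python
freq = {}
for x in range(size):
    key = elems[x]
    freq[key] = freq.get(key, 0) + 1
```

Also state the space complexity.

Time complexity: O(n).
Space complexity: O(n).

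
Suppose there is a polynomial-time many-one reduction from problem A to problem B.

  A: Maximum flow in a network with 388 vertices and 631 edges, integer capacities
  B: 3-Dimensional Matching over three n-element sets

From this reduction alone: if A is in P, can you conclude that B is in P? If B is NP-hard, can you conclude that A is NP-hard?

A poly-time reduction A <=_p B transfers tractability DOWN (B easy => A easy) and hardness UP (A hard => B hard), not the reverse.
From A in P, the reduction alone does NOT give B in P: any problem in P trivially reduces to SAT, yet SAT is not known to be in P.
From B NP-hard, the reduction alone does NOT give A NP-hard: again, easy problems reduce to hard ones.
(Here in fact A is P and B is NP-complete.)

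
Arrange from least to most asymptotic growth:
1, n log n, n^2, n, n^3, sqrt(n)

Ordered by growth rate: 1 < sqrt(n) < n < n log n < n^2 < n^3.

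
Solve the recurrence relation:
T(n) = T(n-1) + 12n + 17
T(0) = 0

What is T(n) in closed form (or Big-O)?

Dominant term in sum is 12*sum(i, i=1..n) = 12*n*(n+1)/2 = O(n^2).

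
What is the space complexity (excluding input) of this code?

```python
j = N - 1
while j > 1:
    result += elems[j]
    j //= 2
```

Space complexity: O(1).
Only a constant amount of auxiliary storage is used; nothing grows with n.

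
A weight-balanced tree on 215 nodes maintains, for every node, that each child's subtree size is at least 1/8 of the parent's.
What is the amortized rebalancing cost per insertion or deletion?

With balance ratio 1/8, tree height is O(log_{8/1}(215)) = O(log n). A rebalance at a node of size s costs O(s) but requires Omega(s) updates in that subtree to retrigger. Summed over the O(log n) ancestors of the touched leaf, amortized rebalancing is O(log n).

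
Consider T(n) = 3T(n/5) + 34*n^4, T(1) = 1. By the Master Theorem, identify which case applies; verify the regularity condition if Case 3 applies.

a=3, b=5, f(n)=34*n^4.
log_5(3) = 0.6826 < 4.
f(n) = Omega(n^(0.6826+epsilon)) for some epsilon > 0, so Case 3 is the candidate.
Regularity: a*f(n/b) = 3*34*(n/5)^4 = (3/625)*34*n^4 <= c*f(n) with c = 3/625 < 1. Satisfied.
Case 3: T(n) = Theta(n^4).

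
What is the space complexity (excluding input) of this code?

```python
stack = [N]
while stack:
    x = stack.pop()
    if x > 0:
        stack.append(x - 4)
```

Space complexity: O(1).
Only a constant amount of auxiliary storage is used; nothing grows with n.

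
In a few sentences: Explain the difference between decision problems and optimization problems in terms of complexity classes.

Decision problems have yes/no answers and are classified into P, NP, etc. Optimization problems seek the best solution. Every optimization problem has a corresponding decision version. If the decision version is NP-complete, the optimization version is NP-hard.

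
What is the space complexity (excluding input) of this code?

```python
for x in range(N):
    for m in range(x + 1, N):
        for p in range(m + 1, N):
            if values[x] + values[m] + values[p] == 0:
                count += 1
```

Space complexity: O(1).
Only a constant amount of auxiliary storage is used; nothing grows with n.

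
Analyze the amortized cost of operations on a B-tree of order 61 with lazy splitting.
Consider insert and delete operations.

In a B-tree of order 61, a node splits when it has 61 keys. With lazy splitting, we use potential Phi = number of full nodes + number of near-empty nodes. Each split costs O(1) but reduces potential. Between splits, at least 30 insertions must occur in that node. Amortized structural cost is O(1) per operation, plus O(log_61 n) traversal.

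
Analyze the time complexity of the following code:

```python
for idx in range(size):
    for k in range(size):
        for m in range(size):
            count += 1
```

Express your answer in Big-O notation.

Time complexity: O(n^3).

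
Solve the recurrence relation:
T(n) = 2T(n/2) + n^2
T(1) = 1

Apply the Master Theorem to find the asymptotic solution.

a=2, b=2, f(n)=n^2. log_2(2) = 1 < 2. Case 3: T(n) = O(n^2).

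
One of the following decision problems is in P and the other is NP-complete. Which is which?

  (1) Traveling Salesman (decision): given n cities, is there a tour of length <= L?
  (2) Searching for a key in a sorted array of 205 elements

(1) is NP-complete: reduces from Hamiltonian Cycle.
(2) is P: binary search runs in O(log n).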